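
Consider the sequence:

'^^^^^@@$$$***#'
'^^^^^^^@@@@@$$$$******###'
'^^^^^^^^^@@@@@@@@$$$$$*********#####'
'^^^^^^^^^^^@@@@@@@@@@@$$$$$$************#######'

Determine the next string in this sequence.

^^^^^^^^^^^^^@@@@@@@@@@@@@@$$$$$$$***************#########

Term n consists of 2n+3 ^'s, followed by 3n-1 @'s, followed by n+2 $'s, followed by 3n *'s, followed by 2n-1 #'s (n = 1, 2, …).
Setting n = 5 gives 13, 14, 7, 15, 9 characters in each block.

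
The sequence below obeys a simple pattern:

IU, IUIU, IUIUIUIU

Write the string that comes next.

Every step duplicates the string.
Doubling IUIUIUIU:

IUIUIUIUIUIUIUIU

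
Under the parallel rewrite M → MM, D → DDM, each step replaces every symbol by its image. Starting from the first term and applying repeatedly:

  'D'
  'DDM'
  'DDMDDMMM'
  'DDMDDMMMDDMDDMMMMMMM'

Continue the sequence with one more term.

DDMDDMMMDDMDDMMMMMMMDDMDDMMMDDMDDMMMMMMMMMMMMMMM

Applying the rule to each of the 20 symbols of DDMDDMMMDDMDDMMMMMMM gives the pieces DDM DDM MM DDM DDM MM MM MM DDM DDM MM DDM DDM MM MM MM MM MM MM MM, which concatenate to the answer.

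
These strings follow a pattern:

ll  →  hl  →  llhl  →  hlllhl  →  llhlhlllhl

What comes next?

Each term (from the third on) is the two preceding terms concatenated in order: term 3 = ll·hl = llhl.
So term 6 is hlllhl·llhlhlllhl.

hlllhlllhlhlllhl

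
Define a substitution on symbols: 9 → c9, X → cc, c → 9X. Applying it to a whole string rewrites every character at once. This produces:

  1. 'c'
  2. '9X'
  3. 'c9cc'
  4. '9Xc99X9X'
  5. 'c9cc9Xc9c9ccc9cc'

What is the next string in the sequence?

9Xc99X9Xc9cc9Xc99Xc99X9X9Xc99X9X

Replace each of the 16 characters of c9cc9Xc9c9ccc9cc in place — 9X c9 9X 9X c9 cc 9X c9 9X c9 9X 9X 9X c9 9X 9X — and concatenate.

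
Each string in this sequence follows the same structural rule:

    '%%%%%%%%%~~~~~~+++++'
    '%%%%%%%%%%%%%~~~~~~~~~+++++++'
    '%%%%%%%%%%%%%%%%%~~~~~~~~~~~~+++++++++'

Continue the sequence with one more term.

Each string has the form %^{4n+1} ~^{3n} +^{2n+1}, where the shown terms are n = 2, 3, 4.
Setting n = 5 gives 21, 15, 11 characters in each block.

%%%%%%%%%%%%%%%%%%%%%~~~~~~~~~~~~~~~+++++++++++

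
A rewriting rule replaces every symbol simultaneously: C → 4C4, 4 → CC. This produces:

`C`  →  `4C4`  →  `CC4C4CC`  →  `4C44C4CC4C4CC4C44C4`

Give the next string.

CC4C4CCCC4C4CC4C44C4CC4C4CC4C44C4CC4C4CCCC4C4CC

φ(4C44C4CC4C4CC4C44C4) expands symbol-by-symbol to CC 4C4 CC CC 4C4 CC 4C4 4C4 CC 4C4 CC 4C4 4C4 CC 4C4 CC CC 4C4 CC; joining the 19 pieces gives the next term.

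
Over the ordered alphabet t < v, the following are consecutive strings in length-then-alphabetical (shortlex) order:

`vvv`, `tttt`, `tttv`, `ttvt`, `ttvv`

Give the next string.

tvtt

Find the rightmost character of ttvv below v, bump it to the next letter, and reset everything to its right to t.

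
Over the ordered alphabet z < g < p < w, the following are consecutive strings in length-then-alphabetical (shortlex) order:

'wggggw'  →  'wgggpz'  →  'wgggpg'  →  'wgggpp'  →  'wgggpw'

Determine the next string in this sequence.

wgggwz

Find the rightmost character of wgggpw below w, bump it to the next letter, and reset everything to its right to z.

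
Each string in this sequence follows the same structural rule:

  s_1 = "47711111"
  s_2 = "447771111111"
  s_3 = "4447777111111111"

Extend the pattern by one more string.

Each string has the form 4^{n-1} 7^{n} 1^{2n+1}, where the shown terms are n = 2, 3, 4.
At n = 5 the blocks have lengths 4, 5, 11.

44447777711111111111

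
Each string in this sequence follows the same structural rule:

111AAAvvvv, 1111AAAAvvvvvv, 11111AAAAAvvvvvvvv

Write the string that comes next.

Each string has the form 1^{n+1} A^{n+1} v^{2n}, where the shown terms are n = 2, 3, 4.
At n = 5 the blocks have lengths 6, 6, 10.

111111AAAAAAvvvvvvvvvv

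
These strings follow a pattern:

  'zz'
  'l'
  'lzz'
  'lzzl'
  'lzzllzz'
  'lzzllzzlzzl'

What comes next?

lzzllzzlzzllzzllzz

This is a Fibonacci-style word recurrence s(k) = s(k−1)·s(k−2): e.g. l·zz = lzz.
Continuing: lzzllzzlzzl · lzzllzz gives term 7.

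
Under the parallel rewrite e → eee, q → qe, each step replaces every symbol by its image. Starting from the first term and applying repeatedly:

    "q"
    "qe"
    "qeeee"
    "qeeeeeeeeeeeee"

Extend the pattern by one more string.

Rewriting the 14 symbols of qeeeeeeeeeeeee one by one yields qe eee eee eee eee eee eee eee eee eee eee eee eee eee; concatenated:

qeeeeeeeeeeeeeeeeeeeeeeeeeeeeeeeeeeeeeeee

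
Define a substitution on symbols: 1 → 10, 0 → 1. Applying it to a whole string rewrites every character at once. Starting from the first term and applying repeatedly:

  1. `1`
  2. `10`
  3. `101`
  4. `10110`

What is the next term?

Rewriting each symbol of 10110: 1→10, 0→1, 1→10, 1→10, 0→1, which concatenates to 10 1 10 10 1.

10110101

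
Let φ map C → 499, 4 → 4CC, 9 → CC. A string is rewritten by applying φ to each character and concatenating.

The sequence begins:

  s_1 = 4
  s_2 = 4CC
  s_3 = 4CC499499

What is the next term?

4CC4994994CCCCCC4CCCCCC

Apply φ to 4CC499499 symbol by symbol: 4→4CC, C→499, C→499, 4→4CC, 9→CC, 9→CC, 4→4CC, 9→CC, 9→CC; joined: 4CC 499 499 4CC CC CC 4CC CC CC.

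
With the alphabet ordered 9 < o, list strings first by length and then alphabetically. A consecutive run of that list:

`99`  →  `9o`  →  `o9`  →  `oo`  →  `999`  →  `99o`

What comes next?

Treat 99o as a base-2 numeral over the given alphabet and add one, carrying through any trailing o's.

9o9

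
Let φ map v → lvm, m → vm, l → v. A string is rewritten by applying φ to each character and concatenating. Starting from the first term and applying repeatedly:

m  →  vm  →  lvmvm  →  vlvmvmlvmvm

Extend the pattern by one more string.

Rewriting each symbol of vlvmvmlvmvm: v→lvm, l→v, v→lvm, m→vm, v→lvm, m→vm, l→v, v→lvm, m→vm, v→lvm, m→vm, which concatenates to lvm v lvm vm lvm vm v lvm vm lvm vm.

lvmvlvmvmlvmvmvlvmvmlvmvm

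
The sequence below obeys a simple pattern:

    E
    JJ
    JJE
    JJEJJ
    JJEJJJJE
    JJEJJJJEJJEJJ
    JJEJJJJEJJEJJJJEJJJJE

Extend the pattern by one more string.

This is a Fibonacci-style word recurrence s(k) = s(k−1)·s(k−2): e.g. JJ·E = JJE.
The next term joins JJEJJJJEJJEJJJJEJJJJE and JJEJJJJEJJEJJ.

JJEJJJJEJJEJJJJEJJJJEJJEJJJJEJJEJJ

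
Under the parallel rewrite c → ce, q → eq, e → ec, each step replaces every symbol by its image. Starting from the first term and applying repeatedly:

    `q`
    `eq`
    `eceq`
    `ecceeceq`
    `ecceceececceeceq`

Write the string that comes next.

Applying the rule to each of the 16 symbols of ecceceececceeceq gives the pieces ec ce ce ec ce ec ec ce ec ce ce ec ec ce ec eq, which concatenate to the answer.

ecceceecceececceecceceececceeceq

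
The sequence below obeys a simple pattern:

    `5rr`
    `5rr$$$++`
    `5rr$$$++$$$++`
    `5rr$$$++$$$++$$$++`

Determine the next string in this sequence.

Every step adds $$$++ to the end: s(k+1) = s(k)·$$$++.
Applying this once more to 5rr$$$++$$$++$$$++:

5rr$$$++$$$++$$$++$$$++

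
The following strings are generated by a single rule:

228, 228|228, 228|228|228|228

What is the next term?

Every step duplicates the string with '|' between the halves.
One more doubling of 228|228|228|228 gives the answer.

228|228|228|228|228|228|228|228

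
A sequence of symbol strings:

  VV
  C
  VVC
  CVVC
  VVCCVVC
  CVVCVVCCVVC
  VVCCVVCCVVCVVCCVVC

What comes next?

CVVCVVCCVVCVVCCVVCCVVCVVCCVVC

From term 3 onward, concatenate the second-to-last term with the last: VV·C = VVC, C·VVC = CVVC, …
So term 8 is CVVCVVCCVVC·VVCCVVCCVVCVVCCVVC.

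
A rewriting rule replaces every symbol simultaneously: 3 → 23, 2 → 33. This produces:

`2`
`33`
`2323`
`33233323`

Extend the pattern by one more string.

2323332323233323

Expanding 33233323: 3→23, 3→23, 2→33, 3→23, 3→23, 3→23, 2→33, 3→23. Concatenated: 23 23 33 23 23 23 33 23.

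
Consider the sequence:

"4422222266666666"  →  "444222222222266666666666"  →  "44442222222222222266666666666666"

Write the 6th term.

Term n consists of n 4's, followed by 4n-2 2's, followed by 3n+2 6's, where the shown terms are n = 2, 3, 4.
For term 6, n = 7, so the run lengths are 7, 26, 23.

44444442222222222222222222222222266666666666666666666666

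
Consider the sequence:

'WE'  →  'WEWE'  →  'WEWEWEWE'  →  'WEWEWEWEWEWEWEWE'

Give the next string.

WEWEWEWEWEWEWEWEWEWEWEWEWEWEWEWE

Each string is two copies of the previous one concatenated.
One more doubling of WEWEWEWEWEWEWEWE gives the answer.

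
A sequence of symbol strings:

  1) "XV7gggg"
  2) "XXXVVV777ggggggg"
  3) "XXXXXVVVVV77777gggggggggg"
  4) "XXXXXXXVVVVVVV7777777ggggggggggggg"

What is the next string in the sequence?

XXXXXXXXXVVVVVVVVV777777777gggggggggggggggg

The n-th term is 2n-1 X's then 2n-1 V's then 2n-1 7's then 3n+1 g's (n = 1, 2, …).
At n = 5 the blocks have lengths 9, 9, 9, 16.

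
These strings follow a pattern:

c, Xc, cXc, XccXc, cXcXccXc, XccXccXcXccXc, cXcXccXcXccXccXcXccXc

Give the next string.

XccXccXcXccXccXcXccXcXccXccXcXccXc

Each term (from the third on) is the two preceding terms concatenated in order: term 3 = c·Xc = cXc.
The next term joins XccXccXcXccXc and cXcXccXcXccXccXcXccXc.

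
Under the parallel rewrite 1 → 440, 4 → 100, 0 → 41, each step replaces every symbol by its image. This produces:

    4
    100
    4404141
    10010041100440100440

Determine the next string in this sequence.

Rewriting the 20 symbols of 10010041100440100440 one by one yields 440 41 41 440 41 41 100 440 440 41 41 100 100 41 440 41 41 100 100 41; concatenated:

44041414404141100440440414110010041440414110010041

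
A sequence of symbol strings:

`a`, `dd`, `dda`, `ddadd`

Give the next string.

From term 3 onward, concatenate the last term with the second-to-last: dd·a = dda, dda·dd = ddadd, …
The next term joins ddadd and dda.

ddadddda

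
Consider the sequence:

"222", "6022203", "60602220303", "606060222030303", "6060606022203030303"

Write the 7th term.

606060606060222030303030303

Every step adds 60 to the front and 03 to the end of the previous string.
From 6060606022203030303, 2 further steps: 6060606022203030303 → 60606060602220303030303 → (answer).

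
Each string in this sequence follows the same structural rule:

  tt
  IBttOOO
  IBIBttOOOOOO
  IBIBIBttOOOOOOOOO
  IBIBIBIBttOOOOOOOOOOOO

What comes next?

Every step adds IB to the front and OOO to the end of the previous string.
Applying this once more to IBIBIBIBttOOOOOOOOOOOO:

IBIBIBIBIBttOOOOOOOOOOOOOOO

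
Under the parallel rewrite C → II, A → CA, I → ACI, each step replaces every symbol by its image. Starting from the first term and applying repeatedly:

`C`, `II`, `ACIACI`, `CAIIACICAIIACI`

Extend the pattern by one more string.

Applying the rule to each of the 14 symbols of CAIIACICAIIACI gives the pieces II CA ACI ACI CA II ACI II CA ACI ACI CA II ACI, which concatenate to the answer.

IICAACIACICAIIACIIICAACIACICAIIACI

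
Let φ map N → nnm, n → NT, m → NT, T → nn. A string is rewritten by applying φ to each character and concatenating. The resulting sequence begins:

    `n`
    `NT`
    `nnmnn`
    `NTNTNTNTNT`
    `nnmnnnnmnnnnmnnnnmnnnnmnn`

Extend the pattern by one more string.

Replace each of the 25 characters of nnmnnnnmnnnnmnnnnmnnnnmnn in place — NT NT NT NT NT NT NT NT NT NT NT NT NT NT NT NT NT NT NT NT NT NT NT NT NT — and concatenate.

NTNTNTNTNTNTNTNTNTNTNTNTNTNTNTNTNTNTNTNTNTNTNTNTNT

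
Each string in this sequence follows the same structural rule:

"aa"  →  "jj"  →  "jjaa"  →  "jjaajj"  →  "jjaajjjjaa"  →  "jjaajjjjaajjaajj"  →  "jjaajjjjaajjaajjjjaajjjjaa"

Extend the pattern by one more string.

From term 3 onward, concatenate the last term with the second-to-last: jj·aa = jjaa, jjaa·jj = jjaajj, …
The next term joins jjaajjjjaajjaajjjjaajjjjaa and jjaajjjjaajjaajj.

jjaajjjjaajjaajjjjaajjjjaajjaajjjjaajjaajj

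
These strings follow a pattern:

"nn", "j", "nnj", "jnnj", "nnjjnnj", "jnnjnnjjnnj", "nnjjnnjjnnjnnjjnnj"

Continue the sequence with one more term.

jnnjnnjjnnjnnjjnnjjnnjnnjjnnj

Each term (from the third on) is the two preceding terms concatenated in order: term 3 = nn·j = nnj.
The next term joins jnnjnnjjnnj and nnjjnnjjnnjnnjjnnj.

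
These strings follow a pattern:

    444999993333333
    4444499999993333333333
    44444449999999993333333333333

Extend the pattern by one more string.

Each string has the form 4^{2n-1} 9^{2n+1} 3^{3n+1}, where the shown terms are n = 2, 3, 4.
Setting n = 5 gives 9, 11, 16 characters in each block.

444444444999999999993333333333333333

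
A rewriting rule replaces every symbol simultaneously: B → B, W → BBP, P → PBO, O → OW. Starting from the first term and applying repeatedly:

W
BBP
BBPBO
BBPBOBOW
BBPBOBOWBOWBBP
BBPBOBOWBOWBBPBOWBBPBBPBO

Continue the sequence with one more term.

BBPBOBOWBOWBBPBOWBBPBBPBOBOWBBPBBPBOBBPBOBOW

Applying the rule to each of the 25 symbols of BBPBOBOWBOWBBPBOWBBPBBPBO gives the pieces B B PBO B OW B OW BBP B OW BBP B B PBO B OW BBP B B PBO B B PBO B OW, which concatenate to the answer.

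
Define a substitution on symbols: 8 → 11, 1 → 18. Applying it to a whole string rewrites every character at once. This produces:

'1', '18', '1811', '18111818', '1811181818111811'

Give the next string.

18111818181118111811181818111818

φ(1811181818111811) expands symbol-by-symbol to 18 11 18 18 18 11 18 11 18 11 18 18 18 11 18 18; joining the 16 pieces gives the next term.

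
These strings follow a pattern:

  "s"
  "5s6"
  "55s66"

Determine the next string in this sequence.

Each term wraps the previous one in 5 on the left and 6 on the right.
Applying this once more to 55s66:

555s666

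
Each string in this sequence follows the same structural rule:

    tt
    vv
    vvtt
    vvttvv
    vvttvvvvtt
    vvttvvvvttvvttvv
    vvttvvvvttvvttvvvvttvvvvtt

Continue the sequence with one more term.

vvttvvvvttvvttvvvvttvvvvttvvttvvvvttvvttvv

Each term (from the third on) is the previous term followed by the one before it: term 3 = vv·tt = vvtt.
So term 8 is vvttvvvvttvvttvvvvttvvvvtt·vvttvvvvttvvttvv.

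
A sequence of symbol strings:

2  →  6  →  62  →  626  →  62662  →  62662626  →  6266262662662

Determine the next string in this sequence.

626626266266262662626

This is a Fibonacci-style word recurrence s(k) = s(k−1)·s(k−2): e.g. 6·2 = 62.
The next term joins 6266262662662 and 62662626.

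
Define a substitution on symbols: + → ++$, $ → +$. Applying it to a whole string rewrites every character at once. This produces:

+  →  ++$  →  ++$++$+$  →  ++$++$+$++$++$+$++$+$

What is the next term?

++$++$+$++$++$+$++$+$++$++$+$++$++$+$++$+$++$++$+$++$+$

Replace each of the 21 characters of ++$++$+$++$++$+$++$+$ in place — ++$ ++$ +$ ++$ ++$ +$ ++$ +$ ++$ ++$ +$ ++$ ++$ +$ ++$ +$ ++$ ++$ +$ ++$ +$ — and concatenate.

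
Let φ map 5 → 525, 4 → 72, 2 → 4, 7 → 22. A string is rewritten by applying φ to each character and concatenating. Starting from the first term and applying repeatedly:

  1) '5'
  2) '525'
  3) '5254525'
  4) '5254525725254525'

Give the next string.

Applying the rule to each of the 16 symbols of 5254525725254525 gives the pieces 525 4 525 72 525 4 525 22 4 525 4 525 72 525 4 525, which concatenate to the answer.

52545257252545252245254525725254525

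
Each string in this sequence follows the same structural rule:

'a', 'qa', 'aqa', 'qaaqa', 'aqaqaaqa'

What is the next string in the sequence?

This is a Fibonacci-style word recurrence s(k) = s(k−2)·s(k−1): e.g. a·qa = aqa.
Continuing: qaaqa · aqaqaaqa gives term 6.

qaaqaaqaqaaqa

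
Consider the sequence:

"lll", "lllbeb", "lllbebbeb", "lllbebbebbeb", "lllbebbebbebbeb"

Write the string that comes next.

lllbebbebbebbebbeb

Every step adds beb to the end: s(k+1) = s(k)·beb.
One more step from lllbebbebbebbeb gives the answer.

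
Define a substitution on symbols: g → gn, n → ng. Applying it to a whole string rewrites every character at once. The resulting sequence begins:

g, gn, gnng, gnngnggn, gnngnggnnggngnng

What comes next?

gnngnggnnggngnngnggngnnggnngnggn

φ(gnngnggnnggngnng) expands symbol-by-symbol to gn ng ng gn ng gn gn ng ng gn gn ng gn ng ng gn; joining the 16 pieces gives the next term.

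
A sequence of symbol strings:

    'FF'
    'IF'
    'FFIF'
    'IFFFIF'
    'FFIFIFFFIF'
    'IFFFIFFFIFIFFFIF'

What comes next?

Each term (from the third on) is the two preceding terms concatenated in order: term 3 = FF·IF = FFIF.
Continuing: FFIFIFFFIF · IFFFIFFFIFIFFFIF gives term 7.

FFIFIFFFIFIFFFIFFFIFIFFFIF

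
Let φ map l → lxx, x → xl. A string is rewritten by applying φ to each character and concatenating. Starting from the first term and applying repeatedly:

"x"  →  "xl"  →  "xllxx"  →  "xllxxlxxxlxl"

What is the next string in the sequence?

Expanding xllxxlxxxlxl: x→xl, l→lxx, l→lxx, x→xl, x→xl, l→lxx, x→xl, x→xl, x→xl, l→lxx, x→xl, l→lxx. Concatenated: xl lxx lxx xl xl lxx xl xl xl lxx xl lxx.

xllxxlxxxlxllxxxlxlxllxxxllxx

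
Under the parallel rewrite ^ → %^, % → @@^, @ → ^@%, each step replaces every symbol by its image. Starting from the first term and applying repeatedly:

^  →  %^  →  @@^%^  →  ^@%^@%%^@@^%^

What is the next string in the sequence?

%^^@%@@^%^^@%@@^@@^%^^@%^@%%^@@^%^

Replace each of the 13 characters of ^@%^@%%^@@^%^ in place — %^ ^@% @@^ %^ ^@% @@^ @@^ %^ ^@% ^@% %^ @@^ %^ — and concatenate.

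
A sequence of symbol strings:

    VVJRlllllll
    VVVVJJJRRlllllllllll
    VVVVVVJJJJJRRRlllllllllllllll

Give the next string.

VVVVVVVVJJJJJJJRRRRlllllllllllllllllll

Each string has the form V^{2n} J^{2n-1} R^{n} l^{4n+3} (n = 1, 2, …).
Setting n = 4 gives 8, 7, 4, 19 characters in each block.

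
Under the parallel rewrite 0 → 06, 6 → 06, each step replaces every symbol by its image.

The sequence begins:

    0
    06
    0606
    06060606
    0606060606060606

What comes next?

Rewriting the 16 symbols of 0606060606060606 one by one yields 06 06 06 06 06 06 06 06 06 06 06 06 06 06 06 06; concatenated:

06060606060606060606060606060606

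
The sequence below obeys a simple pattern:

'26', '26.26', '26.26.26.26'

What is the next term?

26.26.26.26.26.26.26.26

Each string is two copies of the previous one joined by '.'.
So the next term is two copies of 26.26.26.26 with '.' between the halves.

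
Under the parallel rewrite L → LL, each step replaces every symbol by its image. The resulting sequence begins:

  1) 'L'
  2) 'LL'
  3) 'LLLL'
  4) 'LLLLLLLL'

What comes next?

Rewriting each symbol of LLLLLLLL: L→LL, L→LL, L→LL, L→LL, L→LL, L→LL, L→LL, L→LL, which concatenates to LL LL LL LL LL LL LL LL.

LLLLLLLLLLLLLLLL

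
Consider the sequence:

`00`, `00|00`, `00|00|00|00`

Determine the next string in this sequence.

Each string is two copies of the previous one joined by '|'.
Doubling 00|00|00|00 with '|' between the halves:

00|00|00|00|00|00|00|00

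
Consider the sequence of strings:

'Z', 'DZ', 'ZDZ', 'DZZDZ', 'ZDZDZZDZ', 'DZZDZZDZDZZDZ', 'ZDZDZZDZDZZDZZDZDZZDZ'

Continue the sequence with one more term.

DZZDZZDZDZZDZZDZDZZDZDZZDZZDZDZZDZ

From term 3 onward, concatenate the second-to-last term with the last: Z·DZ = ZDZ, DZ·ZDZ = DZZDZ, …
So term 8 is DZZDZZDZDZZDZ·ZDZDZZDZDZZDZZDZDZZDZ.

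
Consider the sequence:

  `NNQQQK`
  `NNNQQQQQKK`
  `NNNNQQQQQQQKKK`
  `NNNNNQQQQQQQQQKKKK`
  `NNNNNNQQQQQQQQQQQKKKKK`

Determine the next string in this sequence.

Reading off run lengths: N runs 2, 3, 4, 5, 6; Q runs 3, 5, 7, 9, 11; K runs 1, 2, 3, 4, 5 — each is linear in n, where the shown terms are n = 2, 3, 4, 5, 6.
At n = 7 the blocks have lengths 7, 13, 6.

NNNNNNNQQQQQQQQQQQQQKKKKKK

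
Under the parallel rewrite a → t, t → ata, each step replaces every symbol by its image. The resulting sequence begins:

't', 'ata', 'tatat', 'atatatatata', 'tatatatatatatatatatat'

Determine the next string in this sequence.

Rewriting the 21 symbols of tatatatatatatatatatat one by one yields ata t ata t ata t ata t ata t ata t ata t ata t ata t ata t ata; concatenated:

atatatatatatatatatatatatatatatatatatatatata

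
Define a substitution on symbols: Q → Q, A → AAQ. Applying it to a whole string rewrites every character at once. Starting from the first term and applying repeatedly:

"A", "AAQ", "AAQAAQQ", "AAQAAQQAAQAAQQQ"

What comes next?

Rewriting the 15 symbols of AAQAAQQAAQAAQQQ one by one yields AAQ AAQ Q AAQ AAQ Q Q AAQ AAQ Q AAQ AAQ Q Q Q; concatenated:

AAQAAQQAAQAAQQQAAQAAQQAAQAAQQQQ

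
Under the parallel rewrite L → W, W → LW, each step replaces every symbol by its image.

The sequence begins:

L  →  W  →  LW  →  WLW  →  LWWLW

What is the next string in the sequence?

Expanding LWWLW: L→W, W→LW, W→LW, L→W, W→LW. Concatenated: W LW LW W LW.

WLWLWWLW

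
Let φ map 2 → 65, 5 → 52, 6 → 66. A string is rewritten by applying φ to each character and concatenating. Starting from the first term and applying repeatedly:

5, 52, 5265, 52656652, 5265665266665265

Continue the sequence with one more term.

52656652666652656666666652656652

φ(5265665266665265) expands symbol-by-symbol to 52 65 66 52 66 66 52 65 66 66 66 66 52 65 66 52; joining the 16 pieces gives the next term.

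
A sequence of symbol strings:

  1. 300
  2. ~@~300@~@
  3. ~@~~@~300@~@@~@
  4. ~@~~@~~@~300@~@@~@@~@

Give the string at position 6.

~@~~@~~@~~@~~@~300@~@@~@@~@@~@@~@

s(k+1) = ~@~·s(k)·@~@, so each term gains ~@~ as a prefix and @~@ as a suffix.
From ~@~~@~~@~300@~@@~@@~@, 2 further steps: ~@~~@~~@~300@~@@~@@~@ → ~@~~@~~@~~@~300@~@@~@@~@@~@ → (answer).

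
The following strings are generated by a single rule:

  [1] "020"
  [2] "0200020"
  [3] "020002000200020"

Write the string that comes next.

Every step duplicates the string with '0' between the halves.
Doubling 020002000200020 with '0' between the halves:

0200020002000200020002000200020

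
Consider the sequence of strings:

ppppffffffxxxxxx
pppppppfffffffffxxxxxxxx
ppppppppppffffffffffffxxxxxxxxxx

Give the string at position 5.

ppppppppppppppppffffffffffffffffffxxxxxxxxxxxxxx

The n-th term is 3n-2 p's then 3n f's then 2n+2 x's, where the shown terms are n = 2, 3, 4.
Setting n = 6 gives 16, 18, 14 characters in each block.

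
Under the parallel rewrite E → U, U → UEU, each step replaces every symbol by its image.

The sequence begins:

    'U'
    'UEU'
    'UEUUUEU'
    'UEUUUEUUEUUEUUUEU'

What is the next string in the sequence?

UEUUUEUUEUUEUUUEUUEUUUEUUEUUUEUUEUUEUUUEU

φ(UEUUUEUUEUUEUUUEU) expands symbol-by-symbol to UEU U UEU UEU UEU U UEU UEU U UEU UEU U UEU UEU UEU U UEU; joining the 17 pieces gives the next term.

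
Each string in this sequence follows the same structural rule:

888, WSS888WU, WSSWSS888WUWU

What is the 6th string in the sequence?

WSSWSSWSSWSSWSS888WUWUWUWUWU

s(k+1) = WSS·s(k)·WU, so each term gains WSS as a prefix and WU as a suffix.
From WSSWSS888WUWU, 3 further steps: WSSWSS888WUWU → WSSWSSWSS888WUWUWU → WSSWSSWSSWSS888WUWUWUWU → (answer).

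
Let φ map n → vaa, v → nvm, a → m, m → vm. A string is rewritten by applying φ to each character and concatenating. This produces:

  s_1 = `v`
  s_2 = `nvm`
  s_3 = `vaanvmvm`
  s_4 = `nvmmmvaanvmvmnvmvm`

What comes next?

φ(nvmmmvaanvmvmnvmvm) expands symbol-by-symbol to vaa nvm vm vm vm nvm m m vaa nvm vm nvm vm vaa nvm vm nvm vm; joining the 18 pieces gives the next term.

vaanvmvmvmvmnvmmmvaanvmvmnvmvmvaanvmvmnvmvm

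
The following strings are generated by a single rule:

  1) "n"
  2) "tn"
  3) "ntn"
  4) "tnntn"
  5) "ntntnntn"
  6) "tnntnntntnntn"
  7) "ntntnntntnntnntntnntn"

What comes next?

Each term (from the third on) is the two preceding terms concatenated in order: term 3 = n·tn = ntn.
So term 8 is tnntnntntnntn·ntntnntntnntnntntnntn.

tnntnntntnntnntntnntntnntnntntnntn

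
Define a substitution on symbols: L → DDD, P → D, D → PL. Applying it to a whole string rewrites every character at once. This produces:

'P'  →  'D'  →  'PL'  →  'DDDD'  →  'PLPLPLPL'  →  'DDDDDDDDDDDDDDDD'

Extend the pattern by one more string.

Applying the rule to each of the 16 symbols of DDDDDDDDDDDDDDDD gives the pieces PL PL PL PL PL PL PL PL PL PL PL PL PL PL PL PL, which concatenate to the answer.

PLPLPLPLPLPLPLPLPLPLPLPLPLPLPLPL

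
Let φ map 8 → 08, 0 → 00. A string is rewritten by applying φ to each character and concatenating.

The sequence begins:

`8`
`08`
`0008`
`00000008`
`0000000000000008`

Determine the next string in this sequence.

00000000000000000000000000000008

Applying the rule to each of the 16 symbols of 0000000000000008 gives the pieces 00 00 00 00 00 00 00 00 00 00 00 00 00 00 00 08, which concatenate to the answer.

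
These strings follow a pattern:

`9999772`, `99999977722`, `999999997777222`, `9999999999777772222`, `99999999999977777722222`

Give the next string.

Term n consists of 2n 9's, followed by n 7's, followed by n-1 2's, where the shown terms are n = 2, 3, 4, 5, 6.
At n = 7 the blocks have lengths 14, 7, 6.

999999999999997777777222222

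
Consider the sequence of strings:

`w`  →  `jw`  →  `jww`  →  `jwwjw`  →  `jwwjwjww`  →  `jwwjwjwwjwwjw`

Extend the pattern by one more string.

jwwjwjwwjwwjwjwwjwjww

From term 3 onward, concatenate the last term with the second-to-last: jw·w = jww, jww·jw = jwwjw, …
The next term joins jwwjwjwwjwwjw and jwwjwjww.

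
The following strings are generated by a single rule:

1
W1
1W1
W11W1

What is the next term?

1W1W11W1

From term 3 onward, concatenate the second-to-last term with the last: 1·W1 = 1W1, W1·1W1 = W11W1, …
Continuing: 1W1 · W11W1 gives term 5.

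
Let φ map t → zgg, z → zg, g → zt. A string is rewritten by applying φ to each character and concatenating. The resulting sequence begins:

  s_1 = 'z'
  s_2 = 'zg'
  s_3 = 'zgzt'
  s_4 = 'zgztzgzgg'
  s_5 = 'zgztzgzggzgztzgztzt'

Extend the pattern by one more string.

zgztzgzggzgztzgztztzgztzgzggzgztzgzggzgzgg

Replace each of the 19 characters of zgztzgzggzgztzgztzt in place — zg zt zg zgg zg zt zg zt zt zg zt zg zgg zg zt zg zgg zg zgg — and concatenate.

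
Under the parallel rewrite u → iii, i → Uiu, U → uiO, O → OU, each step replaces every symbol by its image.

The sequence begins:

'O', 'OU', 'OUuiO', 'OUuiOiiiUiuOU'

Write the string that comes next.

OUuiOiiiUiuOUUiuUiuUiuuiOUiuiiiOUuiO

Replace each of the 13 characters of OUuiOiiiUiuOU in place — OU uiO iii Uiu OU Uiu Uiu Uiu uiO Uiu iii OU uiO — and concatenate.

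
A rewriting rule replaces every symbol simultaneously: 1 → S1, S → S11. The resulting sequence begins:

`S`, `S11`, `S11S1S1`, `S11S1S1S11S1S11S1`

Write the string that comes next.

S11S1S1S11S1S11S1S11S1S1S11S1S11S1S1S11S1

φ(S11S1S1S11S1S11S1) expands symbol-by-symbol to S11 S1 S1 S11 S1 S11 S1 S11 S1 S1 S11 S1 S11 S1 S1 S11 S1; joining the 17 pieces gives the next term.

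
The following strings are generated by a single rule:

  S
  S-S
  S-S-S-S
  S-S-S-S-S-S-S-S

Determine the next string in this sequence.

Every step duplicates the string with '-' between the halves.
One more doubling of S-S-S-S-S-S-S-S gives the answer.

S-S-S-S-S-S-S-S-S-S-S-S-S-S-S-S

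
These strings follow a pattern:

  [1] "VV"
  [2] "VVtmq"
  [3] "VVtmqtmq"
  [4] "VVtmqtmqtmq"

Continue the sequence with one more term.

Every step adds tmq to the end: s(k+1) = s(k)·tmq.
Applying this once more to VVtmqtmqtmq:

VVtmqtmqtmqtmq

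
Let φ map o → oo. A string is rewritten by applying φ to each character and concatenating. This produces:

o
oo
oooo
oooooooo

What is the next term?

oooooooooooooooo

Rewriting each symbol of oooooooo: o→oo, o→oo, o→oo, o→oo, o→oo, o→oo, o→oo, o→oo, which concatenates to oo oo oo oo oo oo oo oo.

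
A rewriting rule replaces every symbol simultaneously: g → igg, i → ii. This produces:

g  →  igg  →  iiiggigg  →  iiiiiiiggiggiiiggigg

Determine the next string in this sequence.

iiiiiiiiiiiiiiiggiggiiiggiggiiiiiiiggiggiiiggigg

Replace each of the 20 characters of iiiiiiiggiggiiiggigg in place — ii ii ii ii ii ii ii igg igg ii igg igg ii ii ii igg igg ii igg igg — and concatenate.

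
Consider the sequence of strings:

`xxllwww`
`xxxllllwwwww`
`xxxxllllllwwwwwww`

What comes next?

xxxxxllllllllwwwwwwwww

Reading off run lengths: x runs 2, 3, 4; l runs 2, 4, 6; w runs 3, 5, 7 — each is linear in n (n = 1, 2, …).
Setting n = 4 gives 5, 8, 9 characters in each block.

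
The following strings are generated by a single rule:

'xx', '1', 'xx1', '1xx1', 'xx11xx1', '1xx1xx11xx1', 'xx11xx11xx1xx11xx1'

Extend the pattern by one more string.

Each term (from the third on) is the two preceding terms concatenated in order: term 3 = xx·1 = xx1.
So term 8 is 1xx1xx11xx1·xx11xx11xx1xx11xx1.

1xx1xx11xx1xx11xx11xx1xx11xx1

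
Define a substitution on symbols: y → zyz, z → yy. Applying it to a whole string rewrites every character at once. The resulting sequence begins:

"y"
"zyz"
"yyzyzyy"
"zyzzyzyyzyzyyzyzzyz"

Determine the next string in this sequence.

yyzyzyyyyzyzyyzyzzyzyyzyzyyzyzzyzyyzyzyyyyzyzyy

φ(zyzzyzyyzyzyyzyzzyz) expands symbol-by-symbol to yy zyz yy yy zyz yy zyz zyz yy zyz yy zyz zyz yy zyz yy yy zyz yy; joining the 19 pieces gives the next term.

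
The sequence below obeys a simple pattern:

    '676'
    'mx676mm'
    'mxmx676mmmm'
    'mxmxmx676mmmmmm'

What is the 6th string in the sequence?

mxmxmxmxmx676mmmmmmmmmm

Each term wraps the previous one in mx on the left and mm on the right.
From mxmxmx676mmmmmm, 2 further steps: mxmxmx676mmmmmm → mxmxmxmx676mmmmmmmm → (answer).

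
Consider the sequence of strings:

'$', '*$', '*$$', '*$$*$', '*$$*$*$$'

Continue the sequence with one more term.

*$$*$*$$*$$*$

From term 3 onward, concatenate the last term with the second-to-last: *$·$ = *$$, *$$·*$ = *$$*$, …
Continuing: *$$*$*$$ · *$$*$ gives term 6.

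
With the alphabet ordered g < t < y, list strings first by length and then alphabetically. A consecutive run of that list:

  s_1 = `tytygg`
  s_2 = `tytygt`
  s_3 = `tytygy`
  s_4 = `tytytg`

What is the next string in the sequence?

Find the rightmost character of tytytg below y, bump it to the next letter, and reset everything to its right to g.

tytytt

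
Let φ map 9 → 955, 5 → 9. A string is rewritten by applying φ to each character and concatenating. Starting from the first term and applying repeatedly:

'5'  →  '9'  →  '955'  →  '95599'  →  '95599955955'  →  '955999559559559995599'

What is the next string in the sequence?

φ(955999559559559995599) expands symbol-by-symbol to 955 9 9 955 955 955 9 9 955 9 9 955 9 9 955 955 955 9 9 955 955; joining the 21 pieces gives the next term.

9559995595595599955999559995595595599955955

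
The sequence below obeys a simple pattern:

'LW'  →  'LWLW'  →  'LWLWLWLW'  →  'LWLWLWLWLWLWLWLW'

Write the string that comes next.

LWLWLWLWLWLWLWLWLWLWLWLWLWLWLWLW

Every step duplicates the string.
So the next term is two copies of LWLWLWLWLWLWLWLW.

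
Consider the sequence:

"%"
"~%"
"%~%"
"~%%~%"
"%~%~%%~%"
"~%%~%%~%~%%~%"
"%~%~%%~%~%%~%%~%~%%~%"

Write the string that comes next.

~%%~%%~%~%%~%%~%~%%~%~%%~%%~%~%%~%

From term 3 onward, concatenate the second-to-last term with the last: %·~% = %~%, ~%·%~% = ~%%~%, …
The next term joins ~%%~%%~%~%%~% and %~%~%%~%~%%~%%~%~%%~%.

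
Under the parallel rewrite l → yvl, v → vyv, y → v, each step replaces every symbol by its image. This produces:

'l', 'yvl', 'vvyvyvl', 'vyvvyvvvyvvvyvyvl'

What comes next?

Rewriting the 17 symbols of vyvvyvvvyvvvyvyvl one by one yields vyv v vyv vyv v vyv vyv vyv v vyv vyv vyv v vyv v vyv yvl; concatenated:

vyvvvyvvyvvvyvvyvvyvvvyvvyvvyvvvyvvvyvyvl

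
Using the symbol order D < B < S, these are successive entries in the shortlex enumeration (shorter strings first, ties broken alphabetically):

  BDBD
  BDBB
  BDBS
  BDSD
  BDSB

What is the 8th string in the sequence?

Advancing 3 positions from BDSB through BDSB → BDSS → BBDD reaches term 8.

BBDB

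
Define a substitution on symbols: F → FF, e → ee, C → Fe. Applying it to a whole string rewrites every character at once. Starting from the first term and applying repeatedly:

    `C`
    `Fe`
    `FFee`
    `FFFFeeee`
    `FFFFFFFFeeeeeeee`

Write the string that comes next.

FFFFFFFFFFFFFFFFeeeeeeeeeeeeeeee

Replace each of the 16 characters of FFFFFFFFeeeeeeee in place — FF FF FF FF FF FF FF FF ee ee ee ee ee ee ee ee — and concatenate.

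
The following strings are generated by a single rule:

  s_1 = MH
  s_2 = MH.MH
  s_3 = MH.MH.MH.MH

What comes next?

s(k+1) = s(k)·.·s(k) — each term doubles the last with '.' between the halves.
Doubling MH.MH.MH.MH with '.' between the halves:

MH.MH.MH.MH.MH.MH.MH.MH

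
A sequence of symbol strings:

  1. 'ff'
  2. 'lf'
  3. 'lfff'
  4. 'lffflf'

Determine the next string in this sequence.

lffflflfff

From term 3 onward, concatenate the last term with the second-to-last: lf·ff = lfff, lfff·lf = lffflf, …
The next term joins lffflf and lfff.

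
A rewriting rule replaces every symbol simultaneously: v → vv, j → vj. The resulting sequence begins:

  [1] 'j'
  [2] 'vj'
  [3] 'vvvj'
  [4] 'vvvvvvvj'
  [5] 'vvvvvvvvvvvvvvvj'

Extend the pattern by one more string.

Replace each of the 16 characters of vvvvvvvvvvvvvvvj in place — vv vv vv vv vv vv vv vv vv vv vv vv vv vv vv vj — and concatenate.

vvvvvvvvvvvvvvvvvvvvvvvvvvvvvvvj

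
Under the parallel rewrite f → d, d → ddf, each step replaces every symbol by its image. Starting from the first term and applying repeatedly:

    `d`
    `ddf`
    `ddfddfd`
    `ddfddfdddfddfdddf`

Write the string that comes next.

Rewriting the 17 symbols of ddfddfdddfddfdddf one by one yields ddf ddf d ddf ddf d ddf ddf ddf d ddf ddf d ddf ddf ddf d; concatenated:

ddfddfdddfddfdddfddfddfdddfddfdddfddfddfd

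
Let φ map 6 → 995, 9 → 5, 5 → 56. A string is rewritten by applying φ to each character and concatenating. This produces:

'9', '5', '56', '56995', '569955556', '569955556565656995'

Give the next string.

5699555565656569955699556995569955556

φ(569955556565656995) expands symbol-by-symbol to 56 995 5 5 56 56 56 56 995 56 995 56 995 56 995 5 5 56; joining the 18 pieces gives the next term.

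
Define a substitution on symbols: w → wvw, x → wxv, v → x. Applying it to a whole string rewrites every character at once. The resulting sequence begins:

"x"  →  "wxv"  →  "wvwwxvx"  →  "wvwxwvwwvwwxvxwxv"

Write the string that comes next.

φ(wvwxwvwwvwwxvxwxv) expands symbol-by-symbol to wvw x wvw wxv wvw x wvw wvw x wvw wvw wxv x wxv wvw wxv x; joining the 17 pieces gives the next term.

wvwxwvwwxvwvwxwvwwvwxwvwwvwwxvxwxvwvwwxvx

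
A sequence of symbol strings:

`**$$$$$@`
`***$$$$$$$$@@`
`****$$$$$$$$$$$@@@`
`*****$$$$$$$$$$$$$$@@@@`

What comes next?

******$$$$$$$$$$$$$$$$$@@@@@

Term n consists of n+1 *'s, followed by 3n+2 $'s, followed by n @'s (n = 1, 2, …).
Setting n = 5 gives 6, 17, 5 characters in each block.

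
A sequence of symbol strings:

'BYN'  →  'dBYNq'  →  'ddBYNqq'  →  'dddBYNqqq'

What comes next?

s(k+1) = d·s(k)·q, so each term gains d as a prefix and q as a suffix.
Applying this once more to dddBYNqqq:

ddddBYNqqqq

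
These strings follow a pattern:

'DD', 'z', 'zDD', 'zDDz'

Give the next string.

zDDzzDD

This is a Fibonacci-style word recurrence s(k) = s(k−1)·s(k−2): e.g. z·DD = zDD.
So term 5 is zDDz·zDD.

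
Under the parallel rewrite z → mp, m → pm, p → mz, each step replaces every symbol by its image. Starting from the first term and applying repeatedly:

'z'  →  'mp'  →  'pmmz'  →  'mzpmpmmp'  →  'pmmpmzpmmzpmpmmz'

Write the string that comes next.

mzpmpmmzpmmpmzpmpmmpmzpmmzpmpmmp

Replace each of the 16 characters of pmmpmzpmmzpmpmmz in place — mz pm pm mz pm mp mz pm pm mp mz pm mz pm pm mp — and concatenate.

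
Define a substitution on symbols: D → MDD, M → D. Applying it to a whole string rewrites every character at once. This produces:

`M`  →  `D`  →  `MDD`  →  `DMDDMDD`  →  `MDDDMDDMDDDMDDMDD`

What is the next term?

DMDDMDDMDDDMDDMDDDMDDMDDMDDDMDDMDDDMDDMDD

φ(MDDDMDDMDDDMDDMDD) expands symbol-by-symbol to D MDD MDD MDD D MDD MDD D MDD MDD MDD D MDD MDD D MDD MDD; joining the 17 pieces gives the next term.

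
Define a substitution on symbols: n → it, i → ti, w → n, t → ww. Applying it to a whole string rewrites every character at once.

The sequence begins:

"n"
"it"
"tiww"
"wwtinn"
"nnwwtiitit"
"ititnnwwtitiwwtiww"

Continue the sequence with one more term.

Replace each of the 18 characters of ititnnwwtitiwwtiww in place — ti ww ti ww it it n n ww ti ww ti n n ww ti n n — and concatenate.

tiwwtiwwititnnwwtiwwtinnwwtinn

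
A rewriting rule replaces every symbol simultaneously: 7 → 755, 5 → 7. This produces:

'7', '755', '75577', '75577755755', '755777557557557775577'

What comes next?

7557775575575577755777557775575575577755755

Applying the rule to each of the 21 symbols of 755777557557557775577 gives the pieces 755 7 7 755 755 755 7 7 755 7 7 755 7 7 755 755 755 7 7 755 755, which concatenate to the answer.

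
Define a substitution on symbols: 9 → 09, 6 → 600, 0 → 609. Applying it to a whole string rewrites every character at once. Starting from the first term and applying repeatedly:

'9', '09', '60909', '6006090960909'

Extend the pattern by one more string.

60060960960060909609096006090960909

φ(6006090960909) expands symbol-by-symbol to 600 609 609 600 609 09 609 09 600 609 09 609 09; joining the 13 pieces gives the next term.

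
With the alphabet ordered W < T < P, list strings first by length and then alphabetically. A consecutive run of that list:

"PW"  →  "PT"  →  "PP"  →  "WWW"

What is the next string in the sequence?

WWT

Treat WWW as a base-3 numeral over the given alphabet and add one, carrying through any trailing P's.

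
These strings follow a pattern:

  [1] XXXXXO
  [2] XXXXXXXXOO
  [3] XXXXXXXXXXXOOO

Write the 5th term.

Each string has the form X^{3n+2} O^{n} (n = 1, 2, …).
Setting n = 5 gives 17, 5 characters in each block.

XXXXXXXXXXXXXXXXXOOOOO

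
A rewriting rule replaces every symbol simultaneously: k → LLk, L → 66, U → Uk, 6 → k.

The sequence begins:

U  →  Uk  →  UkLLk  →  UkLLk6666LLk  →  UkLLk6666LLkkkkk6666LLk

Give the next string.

UkLLk6666LLkkkkk6666LLkLLkLLkLLkLLkkkkk6666LLk

φ(UkLLk6666LLkkkkk6666LLk) expands symbol-by-symbol to Uk LLk 66 66 LLk k k k k 66 66 LLk LLk LLk LLk LLk k k k k 66 66 LLk; joining the 23 pieces gives the next term.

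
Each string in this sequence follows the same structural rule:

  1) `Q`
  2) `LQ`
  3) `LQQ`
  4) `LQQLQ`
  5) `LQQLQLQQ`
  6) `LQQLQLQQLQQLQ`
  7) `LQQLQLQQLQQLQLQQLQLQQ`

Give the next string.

From term 3 onward, concatenate the last term with the second-to-last: LQ·Q = LQQ, LQQ·LQ = LQQLQ, …
The next term joins LQQLQLQQLQQLQLQQLQLQQ and LQQLQLQQLQQLQ.

LQQLQLQQLQQLQLQQLQLQQLQQLQLQQLQQLQ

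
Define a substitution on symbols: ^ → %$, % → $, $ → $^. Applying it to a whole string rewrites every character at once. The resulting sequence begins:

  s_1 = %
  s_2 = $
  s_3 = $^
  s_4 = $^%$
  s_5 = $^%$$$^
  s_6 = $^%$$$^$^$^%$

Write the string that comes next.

Replace each of the 13 characters of $^%$$$^$^$^%$ in place — $^ %$ $ $^ $^ $^ %$ $^ %$ $^ %$ $ $^ — and concatenate.

$^%$$$^$^$^%$$^%$$^%$$$^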